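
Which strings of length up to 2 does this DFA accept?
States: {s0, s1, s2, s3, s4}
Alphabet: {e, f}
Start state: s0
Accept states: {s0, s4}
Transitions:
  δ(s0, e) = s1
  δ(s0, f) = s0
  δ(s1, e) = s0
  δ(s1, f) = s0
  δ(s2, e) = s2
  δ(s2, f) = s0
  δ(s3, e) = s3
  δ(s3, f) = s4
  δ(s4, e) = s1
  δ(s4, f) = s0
ε, f, ee, ef, ff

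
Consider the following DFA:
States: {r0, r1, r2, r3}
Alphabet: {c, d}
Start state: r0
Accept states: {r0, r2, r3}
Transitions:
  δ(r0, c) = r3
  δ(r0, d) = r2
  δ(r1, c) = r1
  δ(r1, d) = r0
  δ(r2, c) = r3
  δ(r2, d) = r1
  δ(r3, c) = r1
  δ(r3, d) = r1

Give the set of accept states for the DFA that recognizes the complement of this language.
Complement accept states = All states \ Original accept states
= {r0, r1, r2, r3} \ {r0, r2, r3}
{r1}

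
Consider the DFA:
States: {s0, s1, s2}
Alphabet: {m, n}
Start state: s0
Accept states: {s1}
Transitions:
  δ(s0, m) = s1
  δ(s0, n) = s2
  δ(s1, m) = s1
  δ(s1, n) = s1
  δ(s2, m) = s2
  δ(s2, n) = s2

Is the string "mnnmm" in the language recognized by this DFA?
Processing string "mnnmm":
  s0 --m--> s1
  s1 --n--> s1
  s1 --n--> s1
  s1 --m--> s1
  s1 --m--> s1
Final state: s1
Accept states: {s1}
Yes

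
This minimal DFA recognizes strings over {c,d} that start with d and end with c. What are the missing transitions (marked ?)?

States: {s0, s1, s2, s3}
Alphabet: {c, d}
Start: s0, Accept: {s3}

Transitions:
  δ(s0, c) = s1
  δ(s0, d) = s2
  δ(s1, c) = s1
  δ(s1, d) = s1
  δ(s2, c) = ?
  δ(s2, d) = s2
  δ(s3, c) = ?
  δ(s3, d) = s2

From the language and accept set, identify what each state tracks — s0: no input read; s1: started with c (dead); s2: started with d, last symbol d; s3: started with d, last symbol c.
Each missing δ(q, a) is the state matching the new tracked value after reading a.
δ(s2, c) = s3; δ(s3, c) = s3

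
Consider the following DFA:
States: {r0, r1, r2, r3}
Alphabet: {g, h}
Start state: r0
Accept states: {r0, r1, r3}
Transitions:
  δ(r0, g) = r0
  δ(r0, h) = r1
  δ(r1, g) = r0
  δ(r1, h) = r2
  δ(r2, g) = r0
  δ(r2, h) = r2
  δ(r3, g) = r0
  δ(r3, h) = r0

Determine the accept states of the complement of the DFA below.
Complement accept states = All states \ Original accept states
= {r0, r1, r2, r3} \ {r0, r1, r3}
{r2}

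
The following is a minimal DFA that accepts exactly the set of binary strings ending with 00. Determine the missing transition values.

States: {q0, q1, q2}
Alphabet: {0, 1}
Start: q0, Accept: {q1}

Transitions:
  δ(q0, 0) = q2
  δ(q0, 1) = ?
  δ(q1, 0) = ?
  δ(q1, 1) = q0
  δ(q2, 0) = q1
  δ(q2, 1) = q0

From the language and accept set, identify what each state tracks — q0: last symbol not 0; q1: two trailing 0's; q2: one trailing 0.
Each missing δ(q, a) is the state matching the new tracked value after reading a.
δ(q0, 1) = q0; δ(q1, 0) = q1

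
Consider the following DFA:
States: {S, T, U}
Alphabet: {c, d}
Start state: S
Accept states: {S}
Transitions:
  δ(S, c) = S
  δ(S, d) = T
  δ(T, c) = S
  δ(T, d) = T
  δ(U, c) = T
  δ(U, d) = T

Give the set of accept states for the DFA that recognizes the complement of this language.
Complement accept states = All states \ Original accept states
= {S, T, U} \ {S}
{T, U}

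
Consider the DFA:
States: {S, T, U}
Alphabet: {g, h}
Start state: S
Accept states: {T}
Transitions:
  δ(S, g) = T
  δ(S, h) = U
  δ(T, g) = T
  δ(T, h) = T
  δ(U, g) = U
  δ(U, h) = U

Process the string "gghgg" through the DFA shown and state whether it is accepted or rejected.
Processing string "gghgg":
  S --g--> T
  T --g--> T
  T --h--> T
  T --g--> T
  T --g--> T
Final state: T
Accept states: {T}
Yes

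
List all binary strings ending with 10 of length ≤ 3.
10, 010, 110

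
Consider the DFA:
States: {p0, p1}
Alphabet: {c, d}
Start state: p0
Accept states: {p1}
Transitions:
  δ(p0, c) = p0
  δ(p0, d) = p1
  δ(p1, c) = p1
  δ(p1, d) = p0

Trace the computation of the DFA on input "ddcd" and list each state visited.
read 'd': p0 → p1
  read 'd': p1 → p0
  read 'c': p0 → p0
  read 'd': p0 → p1
p0 -> p1 -> p0 -> p0 -> p1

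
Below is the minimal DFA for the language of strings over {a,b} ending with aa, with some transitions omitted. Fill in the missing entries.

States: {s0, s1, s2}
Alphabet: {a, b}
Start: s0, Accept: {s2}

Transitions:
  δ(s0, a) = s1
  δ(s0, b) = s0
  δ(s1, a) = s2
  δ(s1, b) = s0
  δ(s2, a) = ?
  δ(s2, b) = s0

From the language and accept set, identify what each state tracks — s0: last symbol not a; s1: one trailing a; s2: two trailing a's.
Each missing δ(q, a) is the state matching the new tracked value after reading a.
δ(s2, a) = s2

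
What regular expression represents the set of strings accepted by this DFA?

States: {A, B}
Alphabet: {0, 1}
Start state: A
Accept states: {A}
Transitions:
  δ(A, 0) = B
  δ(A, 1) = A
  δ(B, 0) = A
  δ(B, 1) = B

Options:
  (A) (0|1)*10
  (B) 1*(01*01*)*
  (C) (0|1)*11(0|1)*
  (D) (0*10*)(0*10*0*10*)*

Check each option against the DFA on short strings; one disagreement eliminates an option:
  (A) (0|1)*10: on ε the DFA stays in A and accepts (A ∈ Accept), but the regex does not match it → eliminate
  (B) 1*(01*01*)*: agrees with the DFA on every string of length ≤ 6
  (C) (0|1)*11(0|1)*: on ε the DFA stays in A and accepts (A ∈ Accept), but the regex does not match it → eliminate
  (D) (0*10*)(0*10*0*10*)*: on ε the DFA stays in A and accepts (A ∈ Accept), but the regex does not match it → eliminate
Only (B) is consistent with the DFA.
(B) 1*(01*01*)*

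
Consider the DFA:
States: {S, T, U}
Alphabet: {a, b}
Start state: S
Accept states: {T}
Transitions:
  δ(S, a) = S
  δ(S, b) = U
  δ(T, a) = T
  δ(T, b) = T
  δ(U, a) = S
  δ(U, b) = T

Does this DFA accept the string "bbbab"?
Processing string "bbbab":
  S --b--> U
  U --b--> T
  T --b--> T
  T --a--> T
  T --b--> T
Final state: T
Accept states: {T}
Yes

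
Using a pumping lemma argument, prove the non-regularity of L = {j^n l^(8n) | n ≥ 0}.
Assume L is regular with pumping length p. Idea: pumping the j-block breaks the 1:8 ratio.
Choose s = j^p l^(8p) (length 9p ≥ p). By the pumping lemma, s = xyz with |xy| ≤ p, |y| > 0, so y = j^k with k ≥ 1. Then xy²z = j^(p+k) l^(8p). For this to be in L we would need 8p = 8(p+k), i.e. 8k = 0, contradicting k ≥ 1. So xy²z ∉ L.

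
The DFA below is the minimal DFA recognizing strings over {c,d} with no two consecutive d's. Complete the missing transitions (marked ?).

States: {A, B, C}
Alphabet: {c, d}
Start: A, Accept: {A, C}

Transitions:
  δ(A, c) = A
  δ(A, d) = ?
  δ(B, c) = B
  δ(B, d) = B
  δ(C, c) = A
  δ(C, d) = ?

From the language and accept set, identify what each state tracks — A: last symbol not d (ok); B: saw dd (dead); C: last symbol d (ok).
Each missing δ(q, a) is the state matching the new tracked value after reading a.
δ(A, d) = C; δ(C, d) = B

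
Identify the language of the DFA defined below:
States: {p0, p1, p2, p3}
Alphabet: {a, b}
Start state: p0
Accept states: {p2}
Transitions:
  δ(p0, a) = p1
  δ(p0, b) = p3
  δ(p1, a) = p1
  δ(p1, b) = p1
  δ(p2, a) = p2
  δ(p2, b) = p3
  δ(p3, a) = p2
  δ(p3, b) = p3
Testing a few strings:
  'ab' → reject
  'bbbb' → reject
  'abba' → reject
  'b' → reject
State roles: p0=no input read; p1=started with a (dead); p2=started with b, last symbol a; p3=started with b, last symbol b
All strings over {a,b} that start with b and end with a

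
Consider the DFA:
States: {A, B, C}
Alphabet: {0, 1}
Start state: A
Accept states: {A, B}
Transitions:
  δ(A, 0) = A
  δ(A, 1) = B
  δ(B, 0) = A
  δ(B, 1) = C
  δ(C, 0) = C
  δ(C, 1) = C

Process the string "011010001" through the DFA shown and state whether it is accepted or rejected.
Processing string "011010001":
  A --0--> A
  A --1--> B
  B --1--> C
  C --0--> C
  C --1--> C
  C --0--> C
  C --0--> C
  C --0--> C
  C --1--> C
Final state: C
Accept states: {A, B}
No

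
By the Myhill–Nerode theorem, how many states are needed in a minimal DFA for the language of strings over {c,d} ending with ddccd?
By Myhill–Nerode, count the distinguishable equivalence classes: 6 classes — one per longest suffix of the input that is a prefix of 'ddccd' (lengths 0 through 5); only the length-5 class is accepting.
6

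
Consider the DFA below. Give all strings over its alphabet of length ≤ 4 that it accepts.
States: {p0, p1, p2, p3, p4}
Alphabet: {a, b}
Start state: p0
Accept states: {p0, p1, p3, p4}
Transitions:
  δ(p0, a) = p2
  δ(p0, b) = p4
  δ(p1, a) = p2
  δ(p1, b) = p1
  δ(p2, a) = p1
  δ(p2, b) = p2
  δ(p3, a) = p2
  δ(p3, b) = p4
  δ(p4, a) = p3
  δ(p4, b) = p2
ε, b, aa, ba, aab, aba, bab, bba, aaaa, aabb, abab, abba, baaa, baba, bbab, bbba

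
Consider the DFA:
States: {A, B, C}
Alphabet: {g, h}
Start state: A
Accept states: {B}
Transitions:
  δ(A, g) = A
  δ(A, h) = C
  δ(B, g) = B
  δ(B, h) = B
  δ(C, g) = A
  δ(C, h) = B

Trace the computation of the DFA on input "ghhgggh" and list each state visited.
read 'g': A → A
  read 'h': A → C
  read 'h': C → B
  read 'g': B → B
  read 'g': B → B
  read 'g': B → B
  read 'h': B → B
A -> A -> C -> B -> B -> B -> B -> B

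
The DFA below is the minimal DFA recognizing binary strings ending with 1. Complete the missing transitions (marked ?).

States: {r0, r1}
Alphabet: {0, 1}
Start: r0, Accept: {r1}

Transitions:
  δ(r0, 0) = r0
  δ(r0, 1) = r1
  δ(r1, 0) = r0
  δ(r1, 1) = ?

From the language and accept set, identify what each state tracks — r0: last symbol not 1; r1: last symbol is 1.
Each missing δ(q, a) is the state matching the new tracked value after reading a.
δ(r1, 1) = r1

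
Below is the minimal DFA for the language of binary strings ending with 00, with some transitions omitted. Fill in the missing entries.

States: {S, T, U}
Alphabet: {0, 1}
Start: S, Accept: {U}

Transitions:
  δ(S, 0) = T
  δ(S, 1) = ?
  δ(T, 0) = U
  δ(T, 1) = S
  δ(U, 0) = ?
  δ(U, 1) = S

From the language and accept set, identify what each state tracks — S: last symbol not 0; T: one trailing 0; U: two trailing 0's.
Each missing δ(q, a) is the state matching the new tracked value after reading a.
δ(S, 1) = S; δ(U, 0) = U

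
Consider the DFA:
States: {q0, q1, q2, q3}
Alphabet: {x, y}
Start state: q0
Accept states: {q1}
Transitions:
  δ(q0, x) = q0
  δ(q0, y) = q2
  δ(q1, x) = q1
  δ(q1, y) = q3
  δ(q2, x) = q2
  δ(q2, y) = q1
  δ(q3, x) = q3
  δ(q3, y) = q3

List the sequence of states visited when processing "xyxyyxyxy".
read 'x': q0 → q0
  read 'y': q0 → q2
  read 'x': q2 → q2
  read 'y': q2 → q1
  read 'y': q1 → q3
  read 'x': q3 → q3
  read 'y': q3 → q3
  read 'x': q3 → q3
  read 'y': q3 → q3
q0 -> q0 -> q2 -> q2 -> q1 -> q3 -> q3 -> q3 -> q3 -> q3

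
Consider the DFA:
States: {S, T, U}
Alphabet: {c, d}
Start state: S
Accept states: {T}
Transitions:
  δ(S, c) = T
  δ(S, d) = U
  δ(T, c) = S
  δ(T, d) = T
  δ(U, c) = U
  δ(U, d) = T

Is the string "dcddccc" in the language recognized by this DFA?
Processing string "dcddccc":
  S --d--> U
  U --c--> U
  U --d--> T
  T --d--> T
  T --c--> S
  S --c--> T
  T --c--> S
Final state: S
Accept states: {T}
No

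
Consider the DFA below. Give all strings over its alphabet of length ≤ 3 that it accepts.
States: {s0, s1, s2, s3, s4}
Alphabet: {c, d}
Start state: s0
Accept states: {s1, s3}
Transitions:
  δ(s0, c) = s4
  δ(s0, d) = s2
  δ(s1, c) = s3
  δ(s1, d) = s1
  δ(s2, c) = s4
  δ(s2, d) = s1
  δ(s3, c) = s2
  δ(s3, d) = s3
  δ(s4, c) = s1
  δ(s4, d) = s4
cc, dd, ccc, ccd, cdc, dcc, ddc, ddd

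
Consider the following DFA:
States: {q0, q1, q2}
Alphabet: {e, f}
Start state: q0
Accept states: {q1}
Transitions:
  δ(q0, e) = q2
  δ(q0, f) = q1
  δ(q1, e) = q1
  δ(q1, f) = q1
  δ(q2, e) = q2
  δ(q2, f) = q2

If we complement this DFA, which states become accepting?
Complement accept states = All states \ Original accept states
= {q0, q1, q2} \ {q1}
{q0, q2}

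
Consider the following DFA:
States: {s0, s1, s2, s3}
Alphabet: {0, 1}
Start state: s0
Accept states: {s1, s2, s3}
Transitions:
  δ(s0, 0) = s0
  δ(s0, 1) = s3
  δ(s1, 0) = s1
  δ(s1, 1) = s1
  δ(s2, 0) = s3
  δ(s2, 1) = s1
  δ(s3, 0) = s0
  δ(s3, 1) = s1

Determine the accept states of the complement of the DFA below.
Complement accept states = All states \ Original accept states
= {s0, s1, s2, s3} \ {s1, s2, s3}
{s0}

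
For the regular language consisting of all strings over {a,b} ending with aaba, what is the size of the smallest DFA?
By Myhill–Nerode, count the distinguishable equivalence classes: 5 classes — one per longest suffix of the input that is a prefix of 'aaba' (lengths 0 through 4); only the length-4 class is accepting.
5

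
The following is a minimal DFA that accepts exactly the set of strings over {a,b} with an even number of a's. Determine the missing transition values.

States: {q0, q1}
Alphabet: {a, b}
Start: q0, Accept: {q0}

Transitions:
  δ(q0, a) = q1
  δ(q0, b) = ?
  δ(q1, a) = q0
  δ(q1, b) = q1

From the language and accept set, identify what each state tracks — q0: even number of a's so far; q1: odd number of a's so far.
Each missing δ(q, a) is the state matching the new tracked value after reading a.
δ(q0, b) = q0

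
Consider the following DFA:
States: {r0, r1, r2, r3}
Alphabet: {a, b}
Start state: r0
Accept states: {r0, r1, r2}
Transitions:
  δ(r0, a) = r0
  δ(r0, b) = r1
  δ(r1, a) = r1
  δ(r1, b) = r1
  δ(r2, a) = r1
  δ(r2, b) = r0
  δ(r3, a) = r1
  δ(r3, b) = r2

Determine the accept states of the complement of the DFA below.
Complement accept states = All states \ Original accept states
= {r0, r1, r2, r3} \ {r0, r1, r2}
{r3}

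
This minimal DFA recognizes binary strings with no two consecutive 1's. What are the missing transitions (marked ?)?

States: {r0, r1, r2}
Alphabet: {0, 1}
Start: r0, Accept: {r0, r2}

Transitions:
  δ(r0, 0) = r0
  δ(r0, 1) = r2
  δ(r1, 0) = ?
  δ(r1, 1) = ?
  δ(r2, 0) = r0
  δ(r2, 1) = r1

From the language and accept set, identify what each state tracks — r0: last symbol not 1 (ok); r1: saw 11 (dead); r2: last symbol 1 (ok).
Each missing δ(q, a) is the state matching the new tracked value after reading a.
δ(r1, 0) = r1; δ(r1, 1) = r1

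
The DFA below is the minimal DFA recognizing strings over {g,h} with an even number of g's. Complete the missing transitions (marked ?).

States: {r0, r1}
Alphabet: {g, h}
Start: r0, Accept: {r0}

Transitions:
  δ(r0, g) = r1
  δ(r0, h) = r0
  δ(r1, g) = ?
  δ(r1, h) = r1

From the language and accept set, identify what each state tracks — r0: even number of g's so far; r1: odd number of g's so far.
Each missing δ(q, a) is the state matching the new tracked value after reading a.
δ(r1, g) = r0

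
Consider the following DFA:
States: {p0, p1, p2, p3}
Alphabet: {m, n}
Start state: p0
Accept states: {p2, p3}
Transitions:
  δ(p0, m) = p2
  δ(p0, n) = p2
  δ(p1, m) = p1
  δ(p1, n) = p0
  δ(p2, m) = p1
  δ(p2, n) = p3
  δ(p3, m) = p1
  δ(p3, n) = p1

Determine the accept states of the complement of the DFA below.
Complement accept states = All states \ Original accept states
= {p0, p1, p2, p3} \ {p2, p3}
{p0, p1}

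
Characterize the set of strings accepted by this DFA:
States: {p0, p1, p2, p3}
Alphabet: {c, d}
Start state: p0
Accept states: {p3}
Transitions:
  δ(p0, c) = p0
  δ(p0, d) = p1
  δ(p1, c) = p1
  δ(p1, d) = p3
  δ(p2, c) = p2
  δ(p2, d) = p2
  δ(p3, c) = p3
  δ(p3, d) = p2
Testing a few strings:
  'cd' → reject
  'c' → reject
  'ddd' → reject
  'dccc' → reject
State roles: p0=zero d's; p1=one d; p2=≥ three d's (dead); p3=two d's
All strings over {c,d} containing exactly two d's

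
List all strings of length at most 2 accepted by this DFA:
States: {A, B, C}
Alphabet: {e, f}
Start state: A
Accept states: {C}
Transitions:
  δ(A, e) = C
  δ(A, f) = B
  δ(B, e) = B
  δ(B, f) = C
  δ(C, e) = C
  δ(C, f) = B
e, ee, ff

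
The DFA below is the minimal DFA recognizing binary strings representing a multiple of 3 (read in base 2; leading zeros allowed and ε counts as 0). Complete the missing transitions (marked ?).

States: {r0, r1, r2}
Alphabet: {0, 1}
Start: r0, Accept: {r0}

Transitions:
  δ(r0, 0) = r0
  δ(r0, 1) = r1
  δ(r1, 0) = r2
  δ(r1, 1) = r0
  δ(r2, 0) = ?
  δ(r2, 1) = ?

From the language and accept set, identify what each state tracks — r0: value ≡ 0 (mod 3); r1: value ≡ 1 (mod 3); r2: value ≡ 2 (mod 3).
Each missing δ(q, a) is the state matching the new tracked value after reading a.
δ(r2, 0) = r1; δ(r2, 1) = r2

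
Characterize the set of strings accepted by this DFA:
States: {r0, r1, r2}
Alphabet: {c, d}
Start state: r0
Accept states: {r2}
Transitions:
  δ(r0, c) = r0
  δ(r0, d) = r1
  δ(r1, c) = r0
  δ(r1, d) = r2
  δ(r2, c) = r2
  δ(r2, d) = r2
Testing a few strings:
  'dc' → reject
  'c' → reject
  'cddc' → accept
  'cdcd' → reject
State roles: r0=no progress toward dd; r1=one trailing d; r2=substring dd seen
All strings over {c,d} containing the substring dd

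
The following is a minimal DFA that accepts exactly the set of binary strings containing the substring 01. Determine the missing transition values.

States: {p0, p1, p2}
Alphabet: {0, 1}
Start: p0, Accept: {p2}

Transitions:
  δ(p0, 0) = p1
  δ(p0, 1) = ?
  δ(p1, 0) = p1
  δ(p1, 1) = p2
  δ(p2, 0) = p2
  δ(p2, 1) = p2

From the language and accept set, identify what each state tracks — p0: no 0 seen yet; p1: seen a 0, waiting for 1; p2: substring 01 seen.
Each missing δ(q, a) is the state matching the new tracked value after reading a.
δ(p0, 1) = p0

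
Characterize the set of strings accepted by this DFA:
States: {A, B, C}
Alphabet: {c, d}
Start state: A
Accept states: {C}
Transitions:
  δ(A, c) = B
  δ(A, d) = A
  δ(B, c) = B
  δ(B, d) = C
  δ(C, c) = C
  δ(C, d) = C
Testing a few strings:
  'c' → reject
  'ddcc' → reject
  'cc' → reject
  'ccd' → accept
State roles: A=no c seen yet; B=seen a c, waiting for d; C=substring cd seen
All strings over {c,d} containing the substring cd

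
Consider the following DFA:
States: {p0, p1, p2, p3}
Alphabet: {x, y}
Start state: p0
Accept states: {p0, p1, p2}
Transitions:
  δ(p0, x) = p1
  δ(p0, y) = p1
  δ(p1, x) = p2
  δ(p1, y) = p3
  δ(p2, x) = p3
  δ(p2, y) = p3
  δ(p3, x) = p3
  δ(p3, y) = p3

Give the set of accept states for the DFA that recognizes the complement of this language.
Complement accept states = All states \ Original accept states
= {p0, p1, p2, p3} \ {p0, p1, p2}
{p3}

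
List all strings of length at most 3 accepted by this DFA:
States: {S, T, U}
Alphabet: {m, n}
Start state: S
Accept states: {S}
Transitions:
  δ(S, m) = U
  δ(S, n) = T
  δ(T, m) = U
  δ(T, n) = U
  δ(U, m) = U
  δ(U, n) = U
ε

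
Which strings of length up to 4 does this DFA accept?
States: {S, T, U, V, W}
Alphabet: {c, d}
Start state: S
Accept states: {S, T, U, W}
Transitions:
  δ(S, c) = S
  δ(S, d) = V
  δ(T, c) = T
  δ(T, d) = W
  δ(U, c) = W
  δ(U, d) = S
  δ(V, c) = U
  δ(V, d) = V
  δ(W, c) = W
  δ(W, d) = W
ε, c, cc, dc, ccc, cdc, dcc, dcd, ddc, cccc, ccdc, cdcc, cdcd, cddc, dccc, dccd, dcdc, ddcc, ddcd, dddc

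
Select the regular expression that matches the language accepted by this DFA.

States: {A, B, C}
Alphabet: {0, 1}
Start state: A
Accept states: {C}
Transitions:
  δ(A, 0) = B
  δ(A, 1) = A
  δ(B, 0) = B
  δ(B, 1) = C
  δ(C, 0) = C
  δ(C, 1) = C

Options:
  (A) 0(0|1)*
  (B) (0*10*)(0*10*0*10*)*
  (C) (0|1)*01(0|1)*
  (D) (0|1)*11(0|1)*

Check each option against the DFA on short strings; one disagreement eliminates an option:
  (A) 0(0|1)*: on '0' the DFA goes A → B and rejects (B ∉ Accept), but the regex matches it → eliminate
  (B) (0*10*)(0*10*0*10*)*: on '1' the DFA goes A → A and rejects (A ∉ Accept), but the regex matches it → eliminate
  (C) (0|1)*01(0|1)*: agrees with the DFA on every string of length ≤ 6
  (D) (0|1)*11(0|1)*: on '01' the DFA goes A → B → C and accepts (C ∈ Accept), but the regex does not match it → eliminate
Only (C) is consistent with the DFA.
(C) (0|1)*01(0|1)*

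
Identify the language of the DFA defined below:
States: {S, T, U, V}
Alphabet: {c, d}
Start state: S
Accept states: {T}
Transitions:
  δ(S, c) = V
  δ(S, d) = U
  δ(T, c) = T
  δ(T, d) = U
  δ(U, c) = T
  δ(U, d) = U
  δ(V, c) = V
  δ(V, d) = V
Testing a few strings:
  'c' → reject
  'd' → reject
  'dccc' → accept
  'cc' → reject
State roles: S=no input read; T=started with d, last symbol c; U=started with d, last symbol d; V=started with c (dead)
All strings over {c,d} that start with d and end with c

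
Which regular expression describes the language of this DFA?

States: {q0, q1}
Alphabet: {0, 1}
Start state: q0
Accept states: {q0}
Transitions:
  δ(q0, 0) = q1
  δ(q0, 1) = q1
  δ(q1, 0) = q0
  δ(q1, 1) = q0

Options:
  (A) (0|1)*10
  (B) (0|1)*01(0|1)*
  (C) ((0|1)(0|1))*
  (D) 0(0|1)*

Check each option against the DFA on short strings; one disagreement eliminates an option:
  (A) (0|1)*10: on ε the DFA stays in q0 and accepts (q0 ∈ Accept), but the regex does not match it → eliminate
  (B) (0|1)*01(0|1)*: on ε the DFA stays in q0 and accepts (q0 ∈ Accept), but the regex does not match it → eliminate
  (C) ((0|1)(0|1))*: agrees with the DFA on every string of length ≤ 6
  (D) 0(0|1)*: on ε the DFA stays in q0 and accepts (q0 ∈ Accept), but the regex does not match it → eliminate
Only (C) is consistent with the DFA.
(C) ((0|1)(0|1))*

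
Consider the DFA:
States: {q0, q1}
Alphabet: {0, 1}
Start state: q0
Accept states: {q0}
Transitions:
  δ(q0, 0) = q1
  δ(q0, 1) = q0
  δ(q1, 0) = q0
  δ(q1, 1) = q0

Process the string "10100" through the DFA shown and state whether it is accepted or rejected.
Processing string "10100":
  q0 --1--> q0
  q0 --0--> q1
  q1 --1--> q0
  q0 --0--> q1
  q1 --0--> q0
Final state: q0
Accept states: {q0}
Yes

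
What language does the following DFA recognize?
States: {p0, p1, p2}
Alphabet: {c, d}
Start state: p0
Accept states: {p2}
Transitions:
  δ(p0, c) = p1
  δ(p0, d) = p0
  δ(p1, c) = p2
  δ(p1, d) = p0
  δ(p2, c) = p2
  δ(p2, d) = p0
Testing a few strings:
  'ddcc' → accept
  'c' → reject
  'ddd' → reject
  'dcdd' → reject
State roles: p0=last symbol not c; p1=one trailing c; p2=two trailing c's
All strings over {c,d} ending with cc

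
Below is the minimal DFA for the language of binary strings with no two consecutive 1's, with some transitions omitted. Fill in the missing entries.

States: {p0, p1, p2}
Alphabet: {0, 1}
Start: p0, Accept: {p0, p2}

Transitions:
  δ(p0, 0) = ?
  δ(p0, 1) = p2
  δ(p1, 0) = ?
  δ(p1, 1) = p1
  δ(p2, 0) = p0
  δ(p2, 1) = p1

From the language and accept set, identify what each state tracks — p0: last symbol not 1 (ok); p1: saw 11 (dead); p2: last symbol 1 (ok).
Each missing δ(q, a) is the state matching the new tracked value after reading a.
δ(p0, 0) = p0; δ(p1, 0) = p1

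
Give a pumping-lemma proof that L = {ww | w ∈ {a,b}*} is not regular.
Assume L is regular with pumping length p. Idea: pumping the leading a-block breaks the equality of the two halves.
Choose s = a^p b a^p b ∈ L (with w = a^p b). |s| = 2p+2 ≥ p. By the pumping lemma, s = xyz with |xy| ≤ p, |y| > 0, so y = a^k with k ≥ 1, in the first a-block. Then xy²z = a^(p+k) b a^p b, of length 2p+2+k. If k is odd this length is odd, so it cannot be of the form ww. If k is even, each half has length p+1+k/2 ≤ p+k, so the first half lies entirely inside the leading a-block and contains no b, while the second half ends in b; the halves differ. Either way xy²z ∉ L.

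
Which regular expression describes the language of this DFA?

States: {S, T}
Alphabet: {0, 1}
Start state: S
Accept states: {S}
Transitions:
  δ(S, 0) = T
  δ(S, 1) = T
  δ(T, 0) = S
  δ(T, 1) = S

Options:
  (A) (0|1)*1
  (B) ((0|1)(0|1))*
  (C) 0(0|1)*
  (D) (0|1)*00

Check each option against the DFA on short strings; one disagreement eliminates an option:
  (A) (0|1)*1: on ε the DFA stays in S and accepts (S ∈ Accept), but the regex does not match it → eliminate
  (B) ((0|1)(0|1))*: agrees with the DFA on every string of length ≤ 6
  (C) 0(0|1)*: on ε the DFA stays in S and accepts (S ∈ Accept), but the regex does not match it → eliminate
  (D) (0|1)*00: on ε the DFA stays in S and accepts (S ∈ Accept), but the regex does not match it → eliminate
Only (B) is consistent with the DFA.
(B) ((0|1)(0|1))*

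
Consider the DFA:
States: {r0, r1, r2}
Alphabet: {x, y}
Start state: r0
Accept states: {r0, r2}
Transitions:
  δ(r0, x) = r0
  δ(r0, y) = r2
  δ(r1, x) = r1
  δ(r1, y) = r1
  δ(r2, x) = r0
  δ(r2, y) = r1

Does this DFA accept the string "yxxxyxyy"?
Processing string "yxxxyxyy":
  r0 --y--> r2
  r2 --x--> r0
  r0 --x--> r0
  r0 --x--> r0
  r0 --y--> r2
  r2 --x--> r0
  r0 --y--> r2
  r2 --y--> r1
Final state: r1
Accept states: {r0, r2}
No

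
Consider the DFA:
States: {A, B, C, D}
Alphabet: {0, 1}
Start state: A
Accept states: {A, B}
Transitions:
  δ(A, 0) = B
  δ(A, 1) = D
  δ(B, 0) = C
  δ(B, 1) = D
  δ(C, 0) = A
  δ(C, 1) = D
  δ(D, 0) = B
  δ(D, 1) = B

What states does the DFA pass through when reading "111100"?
read '1': A → D
  read '1': D → B
  read '1': B → D
  read '1': D → B
  read '0': B → C
  read '0': C → A
A -> D -> B -> D -> B -> C -> A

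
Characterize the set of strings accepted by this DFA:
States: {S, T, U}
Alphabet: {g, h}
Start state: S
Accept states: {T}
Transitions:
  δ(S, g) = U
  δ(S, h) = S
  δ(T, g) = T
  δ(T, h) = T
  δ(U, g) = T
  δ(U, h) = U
Testing a few strings:
  'h' → reject
  'gggh' → accept
  'ghh' → reject
  'ghg' → accept
State roles: S=zero g's seen; T=≥ two g's seen; U=one g seen
All strings over {g,h} containing at least two g's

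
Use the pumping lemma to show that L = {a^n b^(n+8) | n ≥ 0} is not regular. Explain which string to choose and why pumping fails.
Assume L is regular with pumping length p. Idea: pumping the a-block breaks the fixed offset of 8.
Choose s = a^p b^(p+8) ∈ L. By the pumping lemma, s = xyz with |xy| ≤ p, |y| > 0, so y = a^k with k ≥ 1. Then xy²z = a^(p+k) b^(p+8). For this to be in L we would need p+8 = (p+k)+8, i.e. k = 0, contradicting k ≥ 1. So xy²z ∉ L.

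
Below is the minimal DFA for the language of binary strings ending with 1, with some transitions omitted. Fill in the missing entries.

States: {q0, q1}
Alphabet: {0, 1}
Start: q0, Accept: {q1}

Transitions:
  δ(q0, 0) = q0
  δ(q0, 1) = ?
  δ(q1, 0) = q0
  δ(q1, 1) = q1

From the language and accept set, identify what each state tracks — q0: last symbol not 1; q1: last symbol is 1.
Each missing δ(q, a) is the state matching the new tracked value after reading a.
δ(q0, 1) = q1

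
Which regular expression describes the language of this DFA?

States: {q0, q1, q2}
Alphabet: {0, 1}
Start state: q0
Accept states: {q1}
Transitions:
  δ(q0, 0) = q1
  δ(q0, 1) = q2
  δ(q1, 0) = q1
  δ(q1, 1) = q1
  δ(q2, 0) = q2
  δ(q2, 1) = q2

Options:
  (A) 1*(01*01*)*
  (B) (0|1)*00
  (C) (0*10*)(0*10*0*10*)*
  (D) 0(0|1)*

Check each option against the DFA on short strings; one disagreement eliminates an option:
  (A) 1*(01*01*)*: on ε the DFA stays in q0 and rejects (q0 ∉ Accept), but the regex matches it → eliminate
  (B) (0|1)*00: on '0' the DFA goes q0 → q1 and accepts (q1 ∈ Accept), but the regex does not match it → eliminate
  (C) (0*10*)(0*10*0*10*)*: on '0' the DFA goes q0 → q1 and accepts (q1 ∈ Accept), but the regex does not match it → eliminate
  (D) 0(0|1)*: agrees with the DFA on every string of length ≤ 6
Only (D) is consistent with the DFA.
(D) 0(0|1)*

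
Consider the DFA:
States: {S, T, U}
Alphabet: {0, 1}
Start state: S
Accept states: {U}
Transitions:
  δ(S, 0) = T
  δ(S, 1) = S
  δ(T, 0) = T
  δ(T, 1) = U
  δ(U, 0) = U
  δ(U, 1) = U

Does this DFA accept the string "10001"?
Processing string "10001":
  S --1--> S
  S --0--> T
  T --0--> T
  T --0--> T
  T --1--> U
Final state: U
Accept states: {U}
Yes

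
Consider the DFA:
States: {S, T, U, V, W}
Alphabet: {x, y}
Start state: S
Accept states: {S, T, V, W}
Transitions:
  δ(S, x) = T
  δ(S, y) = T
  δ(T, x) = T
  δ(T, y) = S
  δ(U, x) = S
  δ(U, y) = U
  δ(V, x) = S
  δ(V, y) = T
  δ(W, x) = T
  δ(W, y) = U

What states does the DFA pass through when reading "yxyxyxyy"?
read 'y': S → T
  read 'x': T → T
  read 'y': T → S
  read 'x': S → T
  read 'y': T → S
  read 'x': S → T
  read 'y': T → S
  read 'y': S → T
S -> T -> T -> S -> T -> S -> T -> S -> T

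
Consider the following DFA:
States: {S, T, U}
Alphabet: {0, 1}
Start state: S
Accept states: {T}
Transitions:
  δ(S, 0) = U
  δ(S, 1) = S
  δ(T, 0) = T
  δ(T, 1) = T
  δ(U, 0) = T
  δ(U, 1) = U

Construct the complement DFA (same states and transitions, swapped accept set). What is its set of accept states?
Complement accept states = All states \ Original accept states
= {S, T, U} \ {T}
{S, U}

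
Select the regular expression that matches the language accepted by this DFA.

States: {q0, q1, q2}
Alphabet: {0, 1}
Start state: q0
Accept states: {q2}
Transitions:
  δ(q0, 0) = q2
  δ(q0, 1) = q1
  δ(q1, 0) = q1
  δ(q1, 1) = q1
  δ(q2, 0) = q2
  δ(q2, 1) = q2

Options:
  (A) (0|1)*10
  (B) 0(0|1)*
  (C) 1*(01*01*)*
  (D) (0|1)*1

Check each option against the DFA on short strings; one disagreement eliminates an option:
  (A) (0|1)*10: on '0' the DFA goes q0 → q2 and accepts (q2 ∈ Accept), but the regex does not match it → eliminate
  (B) 0(0|1)*: agrees with the DFA on every string of length ≤ 6
  (C) 1*(01*01*)*: on ε the DFA stays in q0 and rejects (q0 ∉ Accept), but the regex matches it → eliminate
  (D) (0|1)*1: on '0' the DFA goes q0 → q2 and accepts (q2 ∈ Accept), but the regex does not match it → eliminate
Only (B) is consistent with the DFA.
(B) 0(0|1)*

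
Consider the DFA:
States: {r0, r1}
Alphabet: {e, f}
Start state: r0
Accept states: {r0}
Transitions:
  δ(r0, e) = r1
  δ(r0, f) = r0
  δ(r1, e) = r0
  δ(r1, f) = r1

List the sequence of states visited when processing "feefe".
read 'f': r0 → r0
  read 'e': r0 → r1
  read 'e': r1 → r0
  read 'f': r0 → r0
  read 'e': r0 → r1
r0 -> r0 -> r1 -> r0 -> r0 -> r1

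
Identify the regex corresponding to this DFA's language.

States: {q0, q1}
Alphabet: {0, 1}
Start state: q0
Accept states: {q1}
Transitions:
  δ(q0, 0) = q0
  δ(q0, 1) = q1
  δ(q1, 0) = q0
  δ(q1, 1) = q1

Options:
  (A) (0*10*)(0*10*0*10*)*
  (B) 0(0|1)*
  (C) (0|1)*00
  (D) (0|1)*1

Check each option against the DFA on short strings; one disagreement eliminates an option:
  (A) (0*10*)(0*10*0*10*)*: on '10' the DFA goes q0 → q1 → q0 and rejects (q0 ∉ Accept), but the regex matches it → eliminate
  (B) 0(0|1)*: on '0' the DFA goes q0 → q0 and rejects (q0 ∉ Accept), but the regex matches it → eliminate
  (C) (0|1)*00: on '1' the DFA goes q0 → q1 and accepts (q1 ∈ Accept), but the regex does not match it → eliminate
  (D) (0|1)*1: agrees with the DFA on every string of length ≤ 6
Only (D) is consistent with the DFA.
(D) (0|1)*1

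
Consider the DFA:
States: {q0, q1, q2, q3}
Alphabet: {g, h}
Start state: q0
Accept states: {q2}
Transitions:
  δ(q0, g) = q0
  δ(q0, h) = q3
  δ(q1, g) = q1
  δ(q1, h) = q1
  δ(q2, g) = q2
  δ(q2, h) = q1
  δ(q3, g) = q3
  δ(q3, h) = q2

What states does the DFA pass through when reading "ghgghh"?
read 'g': q0 → q0
  read 'h': q0 → q3
  read 'g': q3 → q3
  read 'g': q3 → q3
  read 'h': q3 → q2
  read 'h': q2 → q1
q0 -> q0 -> q3 -> q3 -> q3 -> q2 -> q1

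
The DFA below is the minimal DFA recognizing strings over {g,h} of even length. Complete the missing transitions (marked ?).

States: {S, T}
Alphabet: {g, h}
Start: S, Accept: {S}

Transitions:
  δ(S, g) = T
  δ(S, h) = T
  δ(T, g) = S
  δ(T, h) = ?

From the language and accept set, identify what each state tracks — S: even length so far; T: odd length so far.
Each missing δ(q, a) is the state matching the new tracked value after reading a.
δ(T, h) = S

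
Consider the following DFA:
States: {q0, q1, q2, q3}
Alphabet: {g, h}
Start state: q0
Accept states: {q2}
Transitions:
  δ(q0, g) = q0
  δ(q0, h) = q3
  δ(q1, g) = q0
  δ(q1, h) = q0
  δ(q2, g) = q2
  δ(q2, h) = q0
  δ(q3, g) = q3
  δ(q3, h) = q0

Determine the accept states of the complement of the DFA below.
Complement accept states = All states \ Original accept states
= {q0, q1, q2, q3} \ {q2}
{q0, q1, q3}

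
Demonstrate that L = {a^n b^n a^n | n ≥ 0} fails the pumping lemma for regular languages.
Assume L is regular with pumping length p. Idea: pumping the first a-block unbalances it against the other two.
Choose s = a^p b^p a^p ∈ L (|s| = 3p ≥ p). By the pumping lemma, s = xyz with |xy| ≤ p, |y| > 0, so y = a^k with k ≥ 1, inside the first a-block. Then xy²z = a^(p+k) b^p a^p. The first block has length p+k ≠ p, so the three block lengths are no longer equal and xy²z ∉ L.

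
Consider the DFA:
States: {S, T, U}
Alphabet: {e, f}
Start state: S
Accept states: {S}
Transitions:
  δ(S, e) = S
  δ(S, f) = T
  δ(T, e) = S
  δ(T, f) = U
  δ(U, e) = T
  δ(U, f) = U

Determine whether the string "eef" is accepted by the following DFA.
Processing string "eef":
  S --e--> S
  S --e--> S
  S --f--> T
Final state: T
Accept states: {S}
No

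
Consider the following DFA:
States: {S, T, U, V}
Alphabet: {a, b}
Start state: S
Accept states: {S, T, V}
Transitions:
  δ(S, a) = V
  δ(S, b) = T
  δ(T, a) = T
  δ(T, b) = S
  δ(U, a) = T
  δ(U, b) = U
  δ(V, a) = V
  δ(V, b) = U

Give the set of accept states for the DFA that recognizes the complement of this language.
Complement accept states = All states \ Original accept states
= {S, T, U, V} \ {S, T, V}
{U}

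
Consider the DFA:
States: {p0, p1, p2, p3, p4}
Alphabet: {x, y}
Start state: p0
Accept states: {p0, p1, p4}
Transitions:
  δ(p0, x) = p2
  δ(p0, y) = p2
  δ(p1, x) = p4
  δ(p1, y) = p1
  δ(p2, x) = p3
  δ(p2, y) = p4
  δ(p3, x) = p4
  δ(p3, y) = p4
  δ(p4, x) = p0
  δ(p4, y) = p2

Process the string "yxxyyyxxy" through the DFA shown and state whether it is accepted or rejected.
Processing string "yxxyyyxxy":
  p0 --y--> p2
  p2 --x--> p3
  p3 --x--> p4
  p4 --y--> p2
  p2 --y--> p4
  p4 --y--> p2
  p2 --x--> p3
  p3 --x--> p4
  p4 --y--> p2
Final state: p2
Accept states: {p0, p1, p4}
No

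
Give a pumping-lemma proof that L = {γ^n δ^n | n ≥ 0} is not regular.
Assume L is regular with pumping length p. Idea: pumping the γ-block changes the count balance.
Choose s = γ^p δ^p (length 2p ≥ p). By the pumping lemma, s = xyz with |xy| ≤ p, |y| > 0. So y = γ^k for some k > 0 (since xy is entirely within the γ's). Pumping gives xy²z = γ^(p+k) δ^p, which is not in L since p+k ≠ p.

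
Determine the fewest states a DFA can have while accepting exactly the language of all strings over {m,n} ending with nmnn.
By Myhill–Nerode, count the distinguishable equivalence classes: 5 classes — one per longest suffix of the input that is a prefix of 'nmnn' (lengths 0 through 4); only the length-4 class is accepting.
5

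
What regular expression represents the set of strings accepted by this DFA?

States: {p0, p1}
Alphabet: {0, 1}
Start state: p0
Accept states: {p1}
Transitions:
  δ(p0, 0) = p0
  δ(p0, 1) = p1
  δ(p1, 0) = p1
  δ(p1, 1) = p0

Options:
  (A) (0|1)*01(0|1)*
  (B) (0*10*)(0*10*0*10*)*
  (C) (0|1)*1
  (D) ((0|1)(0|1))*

Check each option against the DFA on short strings; one disagreement eliminates an option:
  (A) (0|1)*01(0|1)*: on '1' the DFA goes p0 → p1 and accepts (p1 ∈ Accept), but the regex does not match it → eliminate
  (B) (0*10*)(0*10*0*10*)*: agrees with the DFA on every string of length ≤ 6
  (C) (0|1)*1: on '10' the DFA goes p0 → p1 → p1 and accepts (p1 ∈ Accept), but the regex does not match it → eliminate
  (D) ((0|1)(0|1))*: on ε the DFA stays in p0 and rejects (p0 ∉ Accept), but the regex matches it → eliminate
Only (B) is consistent with the DFA.
(B) (0*10*)(0*10*0*10*)*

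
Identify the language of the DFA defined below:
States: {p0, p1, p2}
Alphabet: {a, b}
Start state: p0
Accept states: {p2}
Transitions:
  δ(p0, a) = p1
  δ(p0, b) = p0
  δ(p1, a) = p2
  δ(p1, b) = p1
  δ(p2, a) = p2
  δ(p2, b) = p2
Testing a few strings:
  'a' → reject
  'aba' → accept
  'baa' → accept
  'abb' → reject
State roles: p0=zero a's seen; p1=one a seen; p2=≥ two a's seen
All strings over {a,b} containing at least two a's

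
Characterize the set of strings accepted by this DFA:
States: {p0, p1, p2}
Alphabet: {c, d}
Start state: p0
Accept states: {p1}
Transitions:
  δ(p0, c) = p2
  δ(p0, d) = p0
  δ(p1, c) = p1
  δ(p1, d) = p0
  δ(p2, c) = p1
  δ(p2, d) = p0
Testing a few strings:
  'dc' → reject
  'cccd' → reject
  'cdd' → reject
  'cd' → reject
State roles: p0=last symbol not c; p1=two trailing c's; p2=one trailing c
All strings over {c,d} ending with cc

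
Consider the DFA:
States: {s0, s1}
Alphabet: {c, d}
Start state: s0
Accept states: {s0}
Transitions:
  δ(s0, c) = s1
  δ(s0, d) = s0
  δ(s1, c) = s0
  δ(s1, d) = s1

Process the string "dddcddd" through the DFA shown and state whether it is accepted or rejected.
Processing string "dddcddd":
  s0 --d--> s0
  s0 --d--> s0
  s0 --d--> s0
  s0 --c--> s1
  s1 --d--> s1
  s1 --d--> s1
  s1 --d--> s1
Final state: s1
Accept states: {s0}
No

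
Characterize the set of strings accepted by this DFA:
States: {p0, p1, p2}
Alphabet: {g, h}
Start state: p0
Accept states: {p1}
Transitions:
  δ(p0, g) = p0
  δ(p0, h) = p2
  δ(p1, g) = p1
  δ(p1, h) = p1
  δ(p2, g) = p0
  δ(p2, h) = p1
Testing a few strings:
  'g' → reject
  'hhgg' → accept
  'ghg' → reject
  'gh' → reject
State roles: p0=no progress toward hh; p1=substring hh seen; p2=one trailing h
All strings over {g,h} containing the substring hh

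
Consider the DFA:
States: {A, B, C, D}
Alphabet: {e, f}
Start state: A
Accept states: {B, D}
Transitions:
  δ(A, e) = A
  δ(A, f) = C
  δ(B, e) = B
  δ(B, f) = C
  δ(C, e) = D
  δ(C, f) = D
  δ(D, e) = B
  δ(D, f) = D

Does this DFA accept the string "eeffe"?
Processing string "eeffe":
  A --e--> A
  A --e--> A
  A --f--> C
  C --f--> D
  D --e--> B
Final state: B
Accept states: {B, D}
Yes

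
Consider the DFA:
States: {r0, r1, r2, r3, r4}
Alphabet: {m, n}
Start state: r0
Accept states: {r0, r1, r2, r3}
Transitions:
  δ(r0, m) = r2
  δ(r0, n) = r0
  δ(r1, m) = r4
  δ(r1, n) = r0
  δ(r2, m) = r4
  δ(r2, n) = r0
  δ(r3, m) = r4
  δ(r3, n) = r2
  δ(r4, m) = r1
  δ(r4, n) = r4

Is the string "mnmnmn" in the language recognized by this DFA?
Processing string "mnmnmn":
  r0 --m--> r2
  r2 --n--> r0
  r0 --m--> r2
  r2 --n--> r0
  r0 --m--> r2
  r2 --n--> r0
Final state: r0
Accept states: {r0, r1, r2, r3}
Yes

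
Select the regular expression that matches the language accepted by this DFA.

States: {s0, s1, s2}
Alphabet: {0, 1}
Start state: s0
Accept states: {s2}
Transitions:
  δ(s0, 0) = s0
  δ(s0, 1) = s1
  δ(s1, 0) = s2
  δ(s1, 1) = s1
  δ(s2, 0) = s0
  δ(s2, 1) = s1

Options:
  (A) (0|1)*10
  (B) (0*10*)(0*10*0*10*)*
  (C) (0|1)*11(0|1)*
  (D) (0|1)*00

Check each option against the DFA on short strings; one disagreement eliminates an option:
  (A) (0|1)*10: agrees with the DFA on every string of length ≤ 6
  (B) (0*10*)(0*10*0*10*)*: on '1' the DFA goes s0 → s1 and rejects (s1 ∉ Accept), but the regex matches it → eliminate
  (C) (0|1)*11(0|1)*: on '10' the DFA goes s0 → s1 → s2 and accepts (s2 ∈ Accept), but the regex does not match it → eliminate
  (D) (0|1)*00: on '00' the DFA goes s0 → s0 → s0 and rejects (s0 ∉ Accept), but the regex matches it → eliminate
Only (A) is consistent with the DFA.
(A) (0|1)*10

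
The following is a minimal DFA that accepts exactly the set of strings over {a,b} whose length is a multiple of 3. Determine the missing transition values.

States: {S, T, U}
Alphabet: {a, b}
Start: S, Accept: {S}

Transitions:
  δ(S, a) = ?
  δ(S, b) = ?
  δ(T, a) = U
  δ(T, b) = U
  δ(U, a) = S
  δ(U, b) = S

From the language and accept set, identify what each state tracks — S: length ≡ 0 (mod 3); T: length ≡ 1 (mod 3); U: length ≡ 2 (mod 3).
Each missing δ(q, a) is the state matching the new tracked value after reading a.
δ(S, a) = T; δ(S, b) = T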